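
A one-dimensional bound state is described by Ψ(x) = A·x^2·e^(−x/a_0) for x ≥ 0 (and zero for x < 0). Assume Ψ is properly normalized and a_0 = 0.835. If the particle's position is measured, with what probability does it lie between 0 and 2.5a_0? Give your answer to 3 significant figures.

The probability is P = ∫ |Ψ|² dx over [0, 2.5a_0].
With A² fixed by ∫|Ψ|² = 1, i.e. A² = (3·a_0^5/4)^(−1), substitute and integrate.
Let u = x/a_0; then A² and the length scale cancel, so P = ∫_{0}^{2.5} u^4·e^(-2·u) du ÷ ∫_{0}^{∞} u^4·e^(-2·u) du.
With ∫ u^4·e^(-2·u) du = -(u^4/2 + u^3 + 3·u^2/2 + 3·u/2 + 3/4)·e^(-2·u) + C, the region integral is 3/4 - 1569·e^(-5)/32 and the full one is 3/4.
This works out to P = 0.5595.

P ≈ 0.560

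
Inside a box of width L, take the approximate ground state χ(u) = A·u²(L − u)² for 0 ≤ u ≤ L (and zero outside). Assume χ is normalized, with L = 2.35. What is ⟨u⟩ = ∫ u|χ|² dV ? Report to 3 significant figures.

The expectation value is the |χ|²-weighted average of u: ∫ u|χ|² du.
Expanding the polynomial and integrating term by term, the ratio of the moment integral to the normalization integral gives ⟨u⟩ = L/2.
Putting L = 2.35 gives 1.175.

⟨u⟩ ≈ 1.18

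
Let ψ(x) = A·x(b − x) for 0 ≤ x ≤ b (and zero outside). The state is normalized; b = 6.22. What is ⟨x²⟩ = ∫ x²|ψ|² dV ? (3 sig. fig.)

⟨x²⟩ = ∫ x^2 |ψ|² dx over the full domain.
Since the A² factors cancel between numerator and denominator, ⟨x²⟩ = 2·b^2/7.
Putting b = 6.22 gives 11.05.

⟨x^2⟩ ≈ 11.1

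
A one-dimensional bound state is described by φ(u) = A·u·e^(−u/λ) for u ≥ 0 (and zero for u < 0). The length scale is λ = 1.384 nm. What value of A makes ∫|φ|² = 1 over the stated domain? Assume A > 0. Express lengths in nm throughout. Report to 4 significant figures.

Normalization requires ∫|φ|² du = 1, integrated from 0 to ∞.
Using ∫₀^∞ uⁿ e^(−αu) du = n!/αⁿ⁺¹, ∫|φ|² du = A²·(λ^3/4).
So A² = (λ^3/4)^(−1).
Substituting λ = 1.384 gives A² = 1.5089, so A = 1.2284.

A ≈ 1.228 nm^(-3/2)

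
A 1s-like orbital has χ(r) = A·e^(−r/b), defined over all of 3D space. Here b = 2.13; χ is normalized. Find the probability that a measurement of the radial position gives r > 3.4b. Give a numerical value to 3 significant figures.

P ≈ 0.0344

Integrate the radial probability density 4πr²|χ|² over r > 3.4b.
A² is fixed by ∫₀^∞ 4πr²|χ|² dr = 1, i.e. A² = (π·b^3)^(−1).
Substituting u = r/b, A², 4π and the length scale all cancel in the ratio: P = ∫_{3.4}^{∞} u^2·e^(-2·u) du / ∫_{0}^{∞} u^2·e^(-2·u) du.
Using ∫ u^2·e^(-2·u) du = -(2·u^2 + 2·u + 1)·e^(-2·u)/4, the numerator is 773·e^(-34/5)/100 and the denominator is 1/4.
Taking the ratio yields P = 0.03444.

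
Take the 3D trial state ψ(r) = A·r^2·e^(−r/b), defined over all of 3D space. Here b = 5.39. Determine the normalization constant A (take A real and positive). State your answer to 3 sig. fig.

Normalization requires ∫|ψ|² 4πr² dr = 1, integrated from 0 to ∞.
Using ∫₀^∞ rⁿ e^(−αr) dr = n!/αⁿ⁺¹, the integral (without the A² prefactor) comes out to 45·π·b^7/2.
Substituting b = 5.39 gives A² = 1.070E-7, so A = 0.0003272.

A ≈ 0.000327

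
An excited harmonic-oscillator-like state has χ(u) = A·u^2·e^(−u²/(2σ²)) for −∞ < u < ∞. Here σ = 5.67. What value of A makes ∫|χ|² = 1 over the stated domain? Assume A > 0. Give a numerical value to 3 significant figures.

The normalization condition is ∫|χ|² du = 1 from −∞ to ∞.
With ∫_{−∞}^{∞} u^(2m) e^(−αu²) du = (2m−1)!!·√π / (2^m α^(m+1/2)), ∫|χ|² du = A²·(3·√(π)·σ^5/4).
Hence A² = 1/[3·√(π)·σ^5/4].
Plugging in σ = 5.67 yields A = 0.01133.

A ≈ 0.0113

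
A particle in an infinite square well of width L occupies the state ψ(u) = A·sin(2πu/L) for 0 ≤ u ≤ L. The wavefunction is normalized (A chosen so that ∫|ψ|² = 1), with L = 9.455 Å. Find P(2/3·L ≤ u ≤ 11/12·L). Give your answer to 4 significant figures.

P = ∫_{2/3·L}^{11/12·L} |ψ(u)|² du.
With A² fixed by ∫|ψ|² = 1, i.e. A² = (L/2)^(−1), substitute and integrate.
Substituting t = u/L, A² and the length scale cancel in the ratio: P = ∫_{2/3}^{11/12} sin(2·π·t)^2 dt / ∫_{0}^{1} sin(2·π·t)^2 dt.
With ∫ sin(2·π·t)^2 dt = t/2 - sin(4·π·t)/(8·π) + C, the region integral is √(3)/(8·π) + 1/8 and the full one is 1/2.
Taking the ratio, P = (√(3) + π)/(4·π).

P ≈ 0.3878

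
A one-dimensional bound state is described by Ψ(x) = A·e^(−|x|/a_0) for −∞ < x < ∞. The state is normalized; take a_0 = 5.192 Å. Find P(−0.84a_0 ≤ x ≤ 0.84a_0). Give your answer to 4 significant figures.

The probability is P = ∫ |Ψ|² dx over [−0.84a_0, 0.84a_0].
Since A² = 1/(a_0), this is the region integral divided by the full normalization integral.
Both integrals are even about x = 0, so only the x ≥ 0 halves are needed (the factors of 2 cancel). Let u = x/a_0; then A² and the length scale cancel, so P = ∫_{0}^{0.84} e^(-2·u) du ÷ ∫_{0}^{∞} e^(-2·u) du.
With ∫ e^(-2·u) du = -e^(-2·u)/2 + C, the region integral is 1/2 - e^(-42/25)/2 and the full one is 1/2.
This works out to P = 0.81363.

P ≈ 0.8136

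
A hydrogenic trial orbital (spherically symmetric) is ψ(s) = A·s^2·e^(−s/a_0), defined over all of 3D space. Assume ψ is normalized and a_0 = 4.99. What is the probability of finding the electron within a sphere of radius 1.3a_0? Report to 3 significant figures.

P = ∫ |ψ|² 4πs² ds over s ≤ 1.3a_0.
Normalization gives A² = 1/(45·π·a_0^7/2).
In terms of u = s/a_0 (A², 4π and the length scale all cancel between numerator and denominator), P = [∫_{0}^{1.3} u^6·e^(-2·u) du] / [∫_{0}^{∞} u^6·e^(-2·u) du].
With ∫ u^6·e^(-2·u) du = -(4·u^6 + 12·u^5 + 30·u^4 + 60·u^3 + 90·u^2 + 90·u + 45)·e^(-2·u)/8 + C, the region integral is ≈ 0.096582 and the full one is 45/8.
Taking the ratio yields P = 0.01717.

P ≈ 0.0172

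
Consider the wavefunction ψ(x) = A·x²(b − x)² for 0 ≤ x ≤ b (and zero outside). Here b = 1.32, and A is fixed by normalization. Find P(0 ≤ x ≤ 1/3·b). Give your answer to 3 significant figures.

P ≈ 0.145

P = ∫_{0}^{1/3·b} |ψ(x)|² dx.
The normalization integral ∫|ψ|²dx over the whole domain equals b^9/630·A², and A² cancels in the ratio.
Let u = x/b; then A² and the length scale cancel, so P = ∫_{0}^{1/3} u^4·(1 - u)^4 du ÷ ∫_{0}^{1} u^4·(1 - u)^4 du.
An antiderivative of u^4·(1 - u)^4 is u^5·(70·u^4 - 315·u^3 + 540·u^2 - 420·u + 126)/630; evaluating from 0 to 1/3 gives ≈ 0.00022991, while the full integral is 1/630.
This works out to P = 0.1448.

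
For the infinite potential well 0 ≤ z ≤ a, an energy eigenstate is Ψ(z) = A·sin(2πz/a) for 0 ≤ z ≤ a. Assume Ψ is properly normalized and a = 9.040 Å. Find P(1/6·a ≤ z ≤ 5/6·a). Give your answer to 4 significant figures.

P ≈ 0.8045

P = ∫_{1/6·a}^{5/6·a} |Ψ(z)|² dz.
With A² fixed by ∫|Ψ|² = 1, i.e. A² = (a/2)^(−1), substitute and integrate.
Substituting u = z/a, A² and the length scale cancel in the ratio: P = ∫_{1/6}^{5/6} sin(2·π·u)^2 du / ∫_{0}^{1} sin(2·π·u)^2 du.
An antiderivative of sin(2·π·u)^2 is u/2 - sin(4·π·u)/(8·π); evaluating from 1/6 to 5/6 gives √(3)/(8·π) + 1/3, while the full integral is 1/2.
Evaluating gives P = √(3)/(4·π) + 2/3.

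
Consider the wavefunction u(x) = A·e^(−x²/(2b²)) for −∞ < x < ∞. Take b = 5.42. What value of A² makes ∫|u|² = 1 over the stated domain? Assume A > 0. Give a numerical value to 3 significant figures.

A^2 ≈ 0.104

Require ∫ |u|² dx = 1 over the whole domain.
Using the Gaussian integral ∫_{−∞}^{∞} e^(−αx²) dx = √(π/α), the integral (without the A² prefactor) comes out to √(π)·b.
So A² = (√(π)·b)^(−1).
With b = 5.42: A² = 0.1041 and A = 0.3226.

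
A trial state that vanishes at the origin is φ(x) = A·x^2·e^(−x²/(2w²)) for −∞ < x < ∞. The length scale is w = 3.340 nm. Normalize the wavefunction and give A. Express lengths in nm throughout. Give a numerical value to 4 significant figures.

A ≈ 0.04254 nm^(-5/2)

Normalization requires ∫|φ|² dx = 1, integrated from −∞ to ∞.
Using the Gaussian integral ∫_{−∞}^{∞} e^(−αx²) dx = √(π/α), ∫|φ|² dx = A²·(3·√(π)·w^5/4).
So A² = (3·√(π)·w^5/4)^(−1).
With w = 3.340: A² = 0.0018098 and A = 0.042542.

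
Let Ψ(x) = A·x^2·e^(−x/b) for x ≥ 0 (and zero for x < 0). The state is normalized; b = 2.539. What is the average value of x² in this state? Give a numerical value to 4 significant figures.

⟨x²⟩ = ∫ x^2 |Ψ|² dx over the full domain.
Recall ∫₀^∞ x^m e^(−x/β) dx = m!·β^(m+1), the ratio of the moment integral to the normalization integral gives ⟨x²⟩ = 15·b^2/2.
Putting b = 2.539 gives 48.349.

⟨x^2⟩ ≈ 48.35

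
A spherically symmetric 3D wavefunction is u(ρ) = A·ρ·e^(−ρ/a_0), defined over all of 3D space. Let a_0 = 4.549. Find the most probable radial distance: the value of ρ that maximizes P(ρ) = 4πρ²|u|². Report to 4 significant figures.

ρ ≈ 9.098

The maximum of P(ρ) = 4πρ²|u|² occurs where its derivative vanishes.
This gives ρ = 2·a_0.
With a_0 = 4.549, the most probable radial distance is 9.0980.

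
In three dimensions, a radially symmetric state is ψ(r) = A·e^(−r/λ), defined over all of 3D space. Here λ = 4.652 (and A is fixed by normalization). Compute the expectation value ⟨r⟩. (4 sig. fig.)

⟨r⟩ ≈ 6.978

By definition ⟨r⟩ = ∫ r |ψ(r)|² 4πr² dr.
The ratio of the moment integral to the normalization integral gives ⟨r⟩ = 3·λ/2.
With λ = 4.652, ⟨r⟩ = 6.9780.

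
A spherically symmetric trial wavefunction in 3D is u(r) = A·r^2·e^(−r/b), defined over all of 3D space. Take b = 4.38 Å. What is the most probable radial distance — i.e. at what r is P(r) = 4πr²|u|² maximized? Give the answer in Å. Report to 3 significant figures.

The maximum of P(r) = 4πr²|u|² occurs where its derivative vanishes.
This gives r = 3·b.
With b = 4.38, the most probable radial distance is 13.14 Å.

r ≈ 13.1 Å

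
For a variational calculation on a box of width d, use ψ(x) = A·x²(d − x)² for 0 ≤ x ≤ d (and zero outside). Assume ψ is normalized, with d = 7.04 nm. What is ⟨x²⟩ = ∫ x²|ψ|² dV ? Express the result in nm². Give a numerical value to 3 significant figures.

By definition ⟨x²⟩ = ∫ x^2 |ψ(x)|² dx.
Evaluating both integrals, ⟨x²⟩ = 3·d^2/11.
With d = 7.04, ⟨x^2⟩ = 13.52.

⟨x^2⟩ ≈ 13.5 nm^2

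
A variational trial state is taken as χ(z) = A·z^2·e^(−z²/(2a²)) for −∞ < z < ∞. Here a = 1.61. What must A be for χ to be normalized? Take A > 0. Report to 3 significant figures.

A ≈ 0.264

We need A² ∫|f|² dz = 1, taking the integral from −∞ to ∞.
Using the Gaussian integral ∫_{−∞}^{∞} e^(−αz²) dz = √(π/α), with χ = A·z^2·e^(−z²/(2a²)), the integral evaluates to A²·[3·√(π)·a^5/4].
Setting this equal to 1 gives A² = 1/(3·√(π)·a^5/4).
With a = 1.61: A² = 0.06954 and A = 0.2637.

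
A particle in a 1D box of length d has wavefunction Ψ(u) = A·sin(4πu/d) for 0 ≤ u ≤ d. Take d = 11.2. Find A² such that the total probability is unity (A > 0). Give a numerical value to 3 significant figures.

A^2 ≈ 0.179

The normalization condition is ∫|Ψ|² du = 1 from 0 to d.
With ∫₀^d sin²(nπu/d) du = d/2, carrying out the integral gives A² · d/2.
With d = 11.2: A² = 0.1786 and A = 0.4226.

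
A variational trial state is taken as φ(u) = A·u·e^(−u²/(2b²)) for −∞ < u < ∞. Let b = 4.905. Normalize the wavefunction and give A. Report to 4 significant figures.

A ≈ 0.09778

Require ∫ |φ|² du = 1 over the whole domain.
∫|φ|² du = A²·(√(π)·b^3/2).
Substituting b = 4.905 gives A² = 0.0095618, so A = 0.097784.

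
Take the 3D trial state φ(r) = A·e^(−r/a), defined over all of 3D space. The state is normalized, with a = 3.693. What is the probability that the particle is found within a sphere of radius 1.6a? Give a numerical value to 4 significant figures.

P ≈ 0.6201

P = ∫ |φ|² 4πr² dr over r ≤ 1.6a.
Normalization gives A² = 1/(π·a^3).
In terms of u = r/a (A², 4π and the length scale all cancel between numerator and denominator), P = [∫_{0}^{1.6} u^2·e^(-2·u) du] / [∫_{0}^{∞} u^2·e^(-2·u) du].
An antiderivative of u^2·e^(-2·u) is -(2·u^2 + 2·u + 1)·e^(-2·u)/4; evaluating from 0 to 1.6 gives 1/4 - 233·e^(-16/5)/100, while the full integral is 1/4.
The region integral divided by the full integral gives P = 0.62010.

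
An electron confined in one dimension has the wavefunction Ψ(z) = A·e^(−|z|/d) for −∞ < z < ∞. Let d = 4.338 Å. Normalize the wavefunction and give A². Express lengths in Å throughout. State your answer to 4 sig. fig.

Require ∫ |Ψ|² dz = 1 over the whole domain.
With ∫₀^∞ z^0 e^(−αz) dz = 0!/α^1, with Ψ = A·e^(−|z|/d), the integral evaluates to A²·[d].
Setting this equal to 1 gives A² = 1/(d).
Plugging in d = 4.338 yields A = 0.48013.

A^2 ≈ 0.2305 Å^(-1)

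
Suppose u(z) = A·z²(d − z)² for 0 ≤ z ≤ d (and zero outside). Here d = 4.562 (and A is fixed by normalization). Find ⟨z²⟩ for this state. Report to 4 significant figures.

⟨z²⟩ = ∫ z^2 |u|² dz over the full domain.
Since the A² factors cancel between numerator and denominator, ⟨z²⟩ = 3·d^2/11.
With d = 4.562, ⟨z^2⟩ = 5.6760.

⟨z^2⟩ ≈ 5.676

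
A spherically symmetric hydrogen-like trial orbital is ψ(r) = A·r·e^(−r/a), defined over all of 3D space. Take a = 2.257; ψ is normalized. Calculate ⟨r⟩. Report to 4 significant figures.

The expectation value is the |ψ|²-weighted average of r: ∫ r|ψ|² 4πr² dr.
Evaluating both integrals, ⟨r⟩ = 5·a/2.
With a = 2.257, ⟨r⟩ = 5.6425.

⟨r⟩ ≈ 5.643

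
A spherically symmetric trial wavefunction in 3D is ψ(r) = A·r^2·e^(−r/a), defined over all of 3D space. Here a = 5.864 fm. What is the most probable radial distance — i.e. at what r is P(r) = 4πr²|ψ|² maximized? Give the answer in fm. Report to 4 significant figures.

r ≈ 17.59 fm

Set d/dr [P(r) = 4πr²|ψ|²] = 0 and solve for r > 0.
This gives r = 3·a.
With a = 5.864, the most probable radial distance is 17.592 fm.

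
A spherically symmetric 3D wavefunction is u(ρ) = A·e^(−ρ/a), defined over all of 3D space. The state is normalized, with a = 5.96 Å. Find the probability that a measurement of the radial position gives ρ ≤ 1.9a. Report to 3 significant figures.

With dV = 4πρ²dρ, the probability is ∫|u|² dV over ρ ≤ 1.9a.
Normalization gives A² = 1/(π·a^3).
Let t = ρ/a; then A², 4π and the length scale all cancel, so P = ∫_{0}^{1.9} t^2·e^(-2·t) dt ÷ ∫_{0}^{∞} t^2·e^(-2·t) dt.
An antiderivative of t^2·e^(-2·t) is -(2·t^2 + 2·t + 1)·e^(-2·t)/4; evaluating from 0 to 1.9 gives 1/4 - 601·e^(-19/5)/200, while the full integral is 1/4.
This evaluates to P = 0.7311.

P ≈ 0.731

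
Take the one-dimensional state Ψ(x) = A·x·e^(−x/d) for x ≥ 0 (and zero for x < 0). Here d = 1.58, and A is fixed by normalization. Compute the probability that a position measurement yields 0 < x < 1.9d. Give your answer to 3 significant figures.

P ≈ 0.731

P = ∫_{0}^{1.9d} |Ψ(x)|² dx.
Since A² = 1/(d^3/4), this is the region integral divided by the full normalization integral.
In terms of u = x/d (A² and the length scale cancel between numerator and denominator), P = [∫_{0}^{1.9} u^2·e^(-2·u) du] / [∫_{0}^{∞} u^2·e^(-2·u) du].
Using ∫ u^2·e^(-2·u) du = -(2·u^2 + 2·u + 1)·e^(-2·u)/4, the numerator is 1/4 - 601·e^(-19/5)/200 and the denominator is 1/4.
The result is P = 0.7311.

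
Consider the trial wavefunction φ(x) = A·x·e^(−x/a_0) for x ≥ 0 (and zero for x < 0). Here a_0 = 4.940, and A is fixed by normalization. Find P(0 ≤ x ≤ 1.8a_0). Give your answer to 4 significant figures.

P ≈ 0.6973

P = ∫_{0}^{1.8a_0} |φ(x)|² dx.
The normalization integral ∫|φ|²dx over the whole domain equals a_0^3/4·A², and A² cancels in the ratio.
In terms of u = x/a_0 (A² and the length scale cancel between numerator and denominator), P = [∫_{0}^{1.8} u^2·e^(-2·u) du] / [∫_{0}^{∞} u^2·e^(-2·u) du].
With ∫ u^2·e^(-2·u) du = -(2·u^2 + 2·u + 1)·e^(-2·u)/4 + C, the region integral is 1/4 - 277·e^(-18/5)/100 and the full one is 1/4.
Taking the ratio, P = 0.69725.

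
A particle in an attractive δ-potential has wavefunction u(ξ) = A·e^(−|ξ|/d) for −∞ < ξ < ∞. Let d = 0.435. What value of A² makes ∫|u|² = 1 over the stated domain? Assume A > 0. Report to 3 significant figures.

Require ∫ |u|² dξ = 1 over the whole domain.
With ∫₀^∞ ξ^0 e^(−αξ) dξ = 0!/α^1, carrying out the integral gives A² · d.
Hence A² = 1/[d].
Substituting d = 0.435 gives A² = 2.299, so A = 1.516.

A^2 ≈ 2.30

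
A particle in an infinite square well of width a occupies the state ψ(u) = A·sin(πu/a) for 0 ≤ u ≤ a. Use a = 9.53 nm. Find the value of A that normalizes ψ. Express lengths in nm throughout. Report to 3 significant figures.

We need A² ∫|f|² du = 1, taking the integral from 0 to a.
With ∫₀^a sin²(nπu/a) du = a/2, with ψ = A·sin(πu/a), the integral evaluates to A²·[a/2].
So A² = (a/2)^(−1).
With a = 9.53: A² = 0.2099 and A = 0.4581.

A ≈ 0.458 nm^(-1/2)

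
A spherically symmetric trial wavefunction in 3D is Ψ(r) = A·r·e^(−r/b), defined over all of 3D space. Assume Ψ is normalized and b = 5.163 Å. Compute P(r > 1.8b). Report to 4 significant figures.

With dV = 4πr²dr, the probability is ∫|Ψ|² dV over r > 1.8b.
A² is fixed by ∫₀^∞ 4πr²|Ψ|² dr = 1, i.e. A² = (3·π·b^5)^(−1).
Let u = r/b; then A², 4π and the length scale all cancel, so P = ∫_{1.8}^{∞} u^4·e^(-2·u) du ÷ ∫_{0}^{∞} u^4·e^(-2·u) du.
An antiderivative of u^4·e^(-2·u) is -(u^4/2 + u^3 + 3·u^2/2 + 3·u/2 + 3/4)·e^(-2·u); evaluating from 1.8 to ∞ gives ≈ 0.529829, while the full integral is 3/4.
This evaluates to P = 0.70644.

P ≈ 0.7064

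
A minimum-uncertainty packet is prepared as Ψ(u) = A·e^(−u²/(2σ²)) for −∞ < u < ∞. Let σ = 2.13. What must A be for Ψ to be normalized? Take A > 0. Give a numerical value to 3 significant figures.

A ≈ 0.515

The normalization condition is ∫|Ψ|² du = 1 from −∞ to ∞.
Using the Gaussian integral ∫_{−∞}^{∞} e^(−αu²) du = √(π/α), with Ψ = A·e^(−u²/(2σ²)), the integral evaluates to A²·[√(π)·σ].
Setting this equal to 1 gives A² = 1/(√(π)·σ).
Plugging in σ = 2.13 yields A = 0.5147.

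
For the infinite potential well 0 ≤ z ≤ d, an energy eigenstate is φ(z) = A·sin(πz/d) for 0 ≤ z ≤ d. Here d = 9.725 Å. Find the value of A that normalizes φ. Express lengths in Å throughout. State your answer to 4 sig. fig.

We need A² ∫|f|² dz = 1, taking the integral from 0 to d.
Carrying out the integral gives A² · d/2.
Substituting d = 9.725 gives A² = 0.20566, so A = 0.45349.

A ≈ 0.4535 Å^(-1/2)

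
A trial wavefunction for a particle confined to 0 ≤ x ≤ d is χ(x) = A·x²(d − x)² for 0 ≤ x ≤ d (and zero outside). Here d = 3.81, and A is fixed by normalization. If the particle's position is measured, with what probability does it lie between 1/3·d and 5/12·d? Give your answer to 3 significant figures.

P = ∫_{1/3·d}^{5/12·d} |χ(x)|² dx.
Since A² = 1/(d^9/630), this is the region integral divided by the full normalization integral.
Let u = x/d; then A² and the length scale cancel, so P = ∫_{1/3}^{5/12} u^4·(1 - u)^4 du ÷ ∫_{0}^{1} u^4·(1 - u)^4 du.
An antiderivative of u^4·(1 - u)^4 is u^5·(70·u^4 - 315·u^3 + 540·u^2 - 420·u + 126)/630; evaluating from 1/3 to 5/12 gives ≈ 0.00024997, while the full integral is 1/630.
Evaluating gives P = 0.1575.

P ≈ 0.157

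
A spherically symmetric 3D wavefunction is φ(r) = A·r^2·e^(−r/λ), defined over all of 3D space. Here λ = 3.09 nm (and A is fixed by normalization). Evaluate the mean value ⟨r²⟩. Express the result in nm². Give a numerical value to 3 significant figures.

⟨r²⟩ = ∫ r^2 |φ|² 4πr² dr over the full domain.
The ratio of the moment integral to the normalization integral gives ⟨r²⟩ = 14·λ^2.
With λ = 3.09, ⟨r^2⟩ = 133.7.

⟨r^2⟩ ≈ 134 nm^2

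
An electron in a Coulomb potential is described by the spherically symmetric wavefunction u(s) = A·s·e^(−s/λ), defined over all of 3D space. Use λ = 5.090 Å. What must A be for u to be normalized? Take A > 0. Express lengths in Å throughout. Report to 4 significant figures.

Normalization requires ∫|u|² 4πs² ds = 1, integrated from 0 to ∞.
In 3D with spherical symmetry the volume element is 4πs² ds.
With ∫₀^∞ s^4 e^(−αs) ds = 4!/α^5, ∫|u|² 4πs² ds = A²·(3·π·λ^5).
Setting this equal to 1 gives A² = 1/(3·π·λ^5).
Plugging in λ = 5.090 yields A = 0.0055728.

A ≈ 0.005573 Å^(-5/2)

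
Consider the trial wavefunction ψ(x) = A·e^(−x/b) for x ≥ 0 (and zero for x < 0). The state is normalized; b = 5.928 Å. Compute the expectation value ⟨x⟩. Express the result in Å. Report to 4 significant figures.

⟨x⟩ ≈ 2.964 Å

By definition ⟨x⟩ = ∫ x |ψ(x)|² dx.
The ratio of the moment integral to the normalization integral gives ⟨x⟩ = b/2.
Putting b = 5.928 gives 2.9640.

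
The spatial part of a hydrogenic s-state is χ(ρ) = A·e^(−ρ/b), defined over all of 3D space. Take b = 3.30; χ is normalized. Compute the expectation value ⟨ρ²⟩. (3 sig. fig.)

⟨ρ^2⟩ ≈ 32.7

⟨ρ²⟩ = ∫ ρ^2 |χ|² 4πρ² dρ over the full domain.
With ∫₀^∞ ρ^4 e^(−αρ) dρ = 4!/α^5, evaluating both integrals, ⟨ρ²⟩ = 3·b^2.
Putting b = 3.30 gives 32.67.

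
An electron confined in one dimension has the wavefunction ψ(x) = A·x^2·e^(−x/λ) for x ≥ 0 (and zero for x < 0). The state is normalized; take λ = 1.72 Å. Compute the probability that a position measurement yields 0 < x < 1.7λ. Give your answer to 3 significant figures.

P ≈ 0.256

The probability is P = ∫ |ψ|² dx over [0, 1.7λ].
Since A² = 1/(3·λ^5/4), this is the region integral divided by the full normalization integral.
In terms of u = x/λ (A² and the length scale cancel between numerator and denominator), P = [∫_{0}^{1.7} u^4·e^(-2·u) du] / [∫_{0}^{∞} u^4·e^(-2·u) du].
Using ∫ u^4·e^(-2·u) du = -(u^4/2 + u^3 + 3·u^2/2 + 3·u/2 + 3/4)·e^(-2·u), the numerator is ≈ 0.19186 and the denominator is 3/4.
Taking the ratio, P = 0.2558.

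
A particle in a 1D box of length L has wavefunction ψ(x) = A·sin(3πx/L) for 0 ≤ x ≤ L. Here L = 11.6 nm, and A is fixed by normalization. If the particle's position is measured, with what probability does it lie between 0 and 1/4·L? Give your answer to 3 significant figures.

P = ∫_{0}^{1/4·L} |ψ(x)|² dx.
The normalization integral ∫|ψ|²dx over the whole domain equals L/2·A², and A² cancels in the ratio.
Let u = x/L; then A² and the length scale cancel, so P = ∫_{0}^{1/4} sin(3·π·u)^2 du ÷ ∫_{0}^{1} sin(3·π·u)^2 du.
Using ∫ sin(3·π·u)^2 du = u/2 - sin(6·π·u)/(12·π), the numerator is 1/(12·π) + 1/8 and the denominator is 1/2.
Taking the ratio, P = (2 + 3·π)/(12·π).

P ≈ 0.303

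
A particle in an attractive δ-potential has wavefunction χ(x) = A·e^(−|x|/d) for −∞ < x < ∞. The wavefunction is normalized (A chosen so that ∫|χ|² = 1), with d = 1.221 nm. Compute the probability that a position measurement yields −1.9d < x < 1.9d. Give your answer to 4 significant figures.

The probability is P = ∫ |χ|² dx over [−1.9d, 1.9d].
Since A² = 1/(d), this is the region integral divided by the full normalization integral.
Both integrals are even about x = 0, so only the x ≥ 0 halves are needed (the factors of 2 cancel). Substituting u = x/d, A² and the length scale cancel in the ratio: P = ∫_{0}^{1.9} e^(-2·u) du / ∫_{0}^{∞} e^(-2·u) du.
Using ∫ e^(-2·u) du = -e^(-2·u)/2, the numerator is 1/2 - e^(-19/5)/2 and the denominator is 1/2.
The result is P = 0.97763.

P ≈ 0.9776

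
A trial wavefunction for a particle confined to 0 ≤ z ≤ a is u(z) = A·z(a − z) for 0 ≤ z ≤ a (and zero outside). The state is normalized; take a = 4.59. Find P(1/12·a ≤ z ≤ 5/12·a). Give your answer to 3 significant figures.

|u|² is the probability density, so P = ∫_{1/12·a}^{5/12·a} |u|² dz.
The normalization integral ∫|u|²dz over the whole domain equals a^5/30·A², and A² cancels in the ratio.
Let t = z/a; then A² and the length scale cancel, so P = ∫_{1/12}^{5/12} t^2·(1 - t)^2 dt ÷ ∫_{0}^{1} t^2·(1 - t)^2 dt.
Using ∫ t^2·(1 - t)^2 dt = t^3·(6·t^2 - 15·t + 10)/30, the numerator is ≈ 0.011384 and the denominator is 1/30.
Taking the ratio, P = 0.3415.

P ≈ 0.342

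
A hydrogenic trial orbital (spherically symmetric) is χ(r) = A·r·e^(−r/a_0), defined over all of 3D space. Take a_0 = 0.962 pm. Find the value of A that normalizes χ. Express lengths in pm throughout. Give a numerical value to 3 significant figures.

A ≈ 0.359 pm^(-5/2)

We need A² ∫|f|² 4πr² dr = 1, taking the integral from 0 to ∞.
(Spherical symmetry: dV = 4πr² dr.)
Recall ∫₀^∞ r^m e^(−r/β) dr = m!·β^(m+1), the integral (without the A² prefactor) comes out to 3·π·a_0^5.
With a_0 = 0.962: A² = 0.1288 and A = 0.3589.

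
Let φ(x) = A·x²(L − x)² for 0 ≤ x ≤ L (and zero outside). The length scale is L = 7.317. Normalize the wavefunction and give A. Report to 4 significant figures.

Normalization requires ∫|φ|² dx = 1, integrated from 0 to L.
∫|φ|² dx = A²·(L^9/630).
Setting this equal to 1 gives A² = 1/(L^9/630).
Plugging in L = 7.317 yields A = 0.0032372.

A ≈ 0.003237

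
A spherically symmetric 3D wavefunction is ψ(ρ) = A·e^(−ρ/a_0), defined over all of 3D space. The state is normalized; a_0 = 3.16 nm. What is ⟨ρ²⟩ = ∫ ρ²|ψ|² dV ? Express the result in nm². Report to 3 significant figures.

⟨ρ^2⟩ ≈ 30.0 nm^2

By definition ⟨ρ²⟩ = ∫ ρ^2 |ψ(ρ)|² 4πρ² dρ.
With ∫₀^∞ ρ^4 e^(−αρ) dρ = 4!/α^5, the ratio of the moment integral to the normalization integral gives ⟨ρ²⟩ = 3·a_0^2.
With a_0 = 3.16, ⟨ρ^2⟩ = 29.96.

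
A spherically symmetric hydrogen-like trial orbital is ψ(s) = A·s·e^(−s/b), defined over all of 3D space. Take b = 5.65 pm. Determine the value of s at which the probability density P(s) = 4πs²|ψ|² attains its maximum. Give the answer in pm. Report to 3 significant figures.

Set d/ds [P(s) = 4πs²|ψ|²] = 0 and solve for s > 0.
This gives s = 2·b.
With b = 5.65, the most probable radial distance is 11.30 pm.

s ≈ 11.3 pm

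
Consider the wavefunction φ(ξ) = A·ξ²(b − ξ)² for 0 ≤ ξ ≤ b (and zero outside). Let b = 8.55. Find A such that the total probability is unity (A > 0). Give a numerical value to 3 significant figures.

A ≈ 0.00161

The normalization condition is ∫|φ|² dξ = 1 from 0 to b.
Expanding the polynomial and integrating term by term, with φ = A·ξ²(b − ξ)², the integral evaluates to A²·[b^9/630].
Setting this equal to 1 gives A² = 1/(b^9/630).
Plugging in b = 8.55 yields A = 0.001606.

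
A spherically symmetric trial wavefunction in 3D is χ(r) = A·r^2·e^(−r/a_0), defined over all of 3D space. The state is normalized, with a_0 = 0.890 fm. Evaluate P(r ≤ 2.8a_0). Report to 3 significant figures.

P ≈ 0.330

Integrate the radial probability density 4πr²|χ|² over r ≤ 2.8a_0.
Normalization gives A² = 1/(45·π·a_0^7/2).
Let u = r/a_0; then A², 4π and the length scale all cancel, so P = ∫_{0}^{2.8} u^6·e^(-2·u) du ÷ ∫_{0}^{∞} u^6·e^(-2·u) du.
With ∫ u^6·e^(-2·u) du = -(4·u^6 + 12·u^5 + 30·u^4 + 60·u^3 + 90·u^2 + 90·u + 45)·e^(-2·u)/8 + C, the region integral is ≈ 1.8548 and the full one is 45/8.
This evaluates to P = 0.3297.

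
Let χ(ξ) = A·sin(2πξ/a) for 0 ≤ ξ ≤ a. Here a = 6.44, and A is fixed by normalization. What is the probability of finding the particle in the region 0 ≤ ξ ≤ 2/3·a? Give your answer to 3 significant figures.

|χ|² is the probability density, so P = ∫_{0}^{2/3·a} |χ|² dξ.
Since A² = 1/(a/2), this is the region integral divided by the full normalization integral.
Substituting u = ξ/a, A² and the length scale cancel in the ratio: P = ∫_{0}^{2/3} sin(2·π·u)^2 du / ∫_{0}^{1} sin(2·π·u)^2 du.
An antiderivative of sin(2·π·u)^2 is u/2 - sin(4·π·u)/(8·π); evaluating from 0 to 2/3 gives -√(3)/(16·π) + 1/3, while the full integral is 1/2.
Evaluating gives P = -√(3)/(8·π) + 2/3.

P ≈ 0.598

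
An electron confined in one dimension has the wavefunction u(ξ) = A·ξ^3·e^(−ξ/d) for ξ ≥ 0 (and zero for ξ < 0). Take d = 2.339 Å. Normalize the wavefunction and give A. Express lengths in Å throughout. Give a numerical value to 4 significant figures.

Require ∫ |u|² dξ = 1 over the whole domain.
With u = A·ξ^3·e^(−ξ/d), the integral evaluates to A²·[45·d^7/8].
So A² = (45·d^7/8)^(−1).
Substituting d = 2.339 gives A² = 0.00046416, so A = 0.021544.

A ≈ 0.02154 Å^(-7/2)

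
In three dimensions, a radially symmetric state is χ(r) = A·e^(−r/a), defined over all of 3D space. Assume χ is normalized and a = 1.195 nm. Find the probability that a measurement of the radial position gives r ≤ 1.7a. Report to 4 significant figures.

With dV = 4πr²dr, the probability is ∫|χ|² dV over r ≤ 1.7a.
A² is fixed by ∫₀^∞ 4πr²|χ|² dr = 1, i.e. A² = (π·a^3)^(−1).
Let u = r/a; then A², 4π and the length scale all cancel, so P = ∫_{0}^{1.7} u^2·e^(-2·u) du ÷ ∫_{0}^{∞} u^2·e^(-2·u) du.
Using ∫ u^2·e^(-2·u) du = -(2·u^2 + 2·u + 1)·e^(-2·u)/4, the numerator is 1/4 - 509·e^(-17/5)/200 and the denominator is 1/4.
This evaluates to P = 0.66026.

P ≈ 0.6603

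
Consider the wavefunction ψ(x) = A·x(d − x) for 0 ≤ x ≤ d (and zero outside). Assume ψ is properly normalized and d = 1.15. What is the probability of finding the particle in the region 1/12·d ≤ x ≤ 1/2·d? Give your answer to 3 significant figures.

P ≈ 0.495

P = ∫_{1/12·d}^{1/2·d} |ψ(x)|² dx.
With A² fixed by ∫|ψ|² = 1, i.e. A² = (d^5/30)^(−1), substitute and integrate.
Substituting u = x/d, A² and the length scale cancel in the ratio: P = ∫_{1/12}^{1/2} u^2·(1 - u)^2 du / ∫_{0}^{1} u^2·(1 - u)^2 du.
Using ∫ u^2·(1 - u)^2 du = u^3·(6·u^2 - 15·u + 10)/30, the numerator is ≈ 0.016497 and the denominator is 1/30.
The result is P = 0.4949.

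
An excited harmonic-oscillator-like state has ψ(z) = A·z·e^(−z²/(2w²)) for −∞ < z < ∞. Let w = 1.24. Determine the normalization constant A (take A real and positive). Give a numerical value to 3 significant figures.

Require ∫ |ψ|² dz = 1 over the whole domain.
Carrying out the integral gives A² · √(π)·w^3/2.
So A² = (√(π)·w^3/2)^(−1).
With w = 1.24: A² = 0.5918 and A = 0.7693.

A ≈ 0.769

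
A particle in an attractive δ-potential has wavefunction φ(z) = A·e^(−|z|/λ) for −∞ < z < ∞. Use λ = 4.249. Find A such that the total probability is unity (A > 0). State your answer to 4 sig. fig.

A ≈ 0.4851

The normalization condition is ∫|φ|² dz = 1 from −∞ to ∞.
Recall ∫₀^∞ z^m e^(−z/β) dz = m!·β^(m+1), carrying out the integral gives A² · λ.
So A² = (λ)^(−1).
Substituting λ = 4.249 gives A² = 0.23535, so A = 0.48513.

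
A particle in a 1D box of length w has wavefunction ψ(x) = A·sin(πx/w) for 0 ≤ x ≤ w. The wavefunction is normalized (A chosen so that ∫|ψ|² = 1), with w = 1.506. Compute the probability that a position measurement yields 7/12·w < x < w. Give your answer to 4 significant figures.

P ≈ 0.3371

|ψ|² is the probability density, so P = ∫_{7/12·w}^{w} |ψ|² dx.
The normalization integral ∫|ψ|²dx over the whole domain equals w/2·A², and A² cancels in the ratio.
Substituting u = x/w, A² and the length scale cancel in the ratio: P = ∫_{7/12}^{1} sin(π·u)^2 du / ∫_{0}^{1} sin(π·u)^2 du.
With ∫ sin(π·u)^2 du = u/2 - sin(2·π·u)/(4·π) + C, the region integral is 5/24 - 1/(8·π) and the full one is 1/2.
The result is P = (-3 + 5·π)/(12·π).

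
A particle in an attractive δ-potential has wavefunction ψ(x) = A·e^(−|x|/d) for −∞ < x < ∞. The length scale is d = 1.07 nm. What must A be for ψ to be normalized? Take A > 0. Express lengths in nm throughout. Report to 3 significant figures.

We need A² ∫|f|² dx = 1, taking the integral from −∞ to ∞.
Recall ∫₀^∞ x^m e^(−x/β) dx = m!·β^(m+1), with ψ = A·e^(−|x|/d), the integral evaluates to A²·[d].
Setting this equal to 1 gives A² = 1/(d).
With d = 1.07: A² = 0.9346 and A = 0.9667.

A ≈ 0.967 nm^(-1/2)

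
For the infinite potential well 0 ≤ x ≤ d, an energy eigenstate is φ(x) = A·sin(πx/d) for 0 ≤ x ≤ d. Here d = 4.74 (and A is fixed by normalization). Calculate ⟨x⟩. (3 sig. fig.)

⟨x⟩ = ∫ x |φ|² dx over the full domain.
With ∫₀^d sin²(nπx/d) dx = d/2, evaluating both integrals, ⟨x⟩ = d/2.
Putting d = 4.74 gives 2.370.

⟨x⟩ ≈ 2.37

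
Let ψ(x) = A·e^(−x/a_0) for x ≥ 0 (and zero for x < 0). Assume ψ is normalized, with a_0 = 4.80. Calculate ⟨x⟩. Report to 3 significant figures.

⟨x⟩ ≈ 2.40

The expectation value is the |ψ|²-weighted average of x: ∫ x|ψ|² dx.
Recall ∫₀^∞ x^m e^(−x/β) dx = m!·β^(m+1), since the A² factors cancel between numerator and denominator, ⟨x⟩ = a_0/2.
Putting a_0 = 4.80 gives 2.400.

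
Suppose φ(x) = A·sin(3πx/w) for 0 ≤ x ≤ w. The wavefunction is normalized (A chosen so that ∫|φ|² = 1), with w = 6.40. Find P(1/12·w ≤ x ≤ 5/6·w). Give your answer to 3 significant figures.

P ≈ 0.803

|φ|² is the probability density, so P = ∫_{1/12·w}^{5/6·w} |φ|² dx.
With A² fixed by ∫|φ|² = 1, i.e. A² = (w/2)^(−1), substitute and integrate.
In terms of u = x/w (A² and the length scale cancel between numerator and denominator), P = [∫_{1/12}^{5/6} sin(3·π·u)^2 du] / [∫_{0}^{1} sin(3·π·u)^2 du].
With ∫ sin(3·π·u)^2 du = u/2 - sin(6·π·u)/(12·π) + C, the region integral is 1/(12·π) + 3/8 and the full one is 1/2.
The result is P = (2 + 9·π)/(12·π).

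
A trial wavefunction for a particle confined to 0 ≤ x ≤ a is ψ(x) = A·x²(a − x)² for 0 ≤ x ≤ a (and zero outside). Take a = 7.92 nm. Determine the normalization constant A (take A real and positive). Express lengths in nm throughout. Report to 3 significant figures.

A ≈ 0.00227 nm^(-9/2)

Require ∫ |ψ|² dx = 1 over the whole domain.
The integral (without the A² prefactor) comes out to a^9/630.
So A² = (a^9/630)^(−1).
With a = 7.92: A² = 0.000005138 and A = 0.002267.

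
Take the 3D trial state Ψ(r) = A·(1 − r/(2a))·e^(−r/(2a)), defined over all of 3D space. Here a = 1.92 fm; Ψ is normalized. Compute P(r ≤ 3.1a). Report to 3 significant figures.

With dV = 4πr²dr, the probability is ∫|Ψ|² dV over r ≤ 3.1a.
Normalization gives A² = 1/(8·π·a^3).
Substituting u = r/a, A², 4π and the length scale all cancel in the ratio: P = ∫_{0}^{3.1} u^2·(1 - u/2)^2·e^(-u) du / ∫_{0}^{∞} u^2·(1 - u/2)^2·e^(-u) du.
Using ∫ u^2·(1 - u/2)^2·e^(-u) du = -(u^4/4 + u^2 + 2·u + 2)·e^(-u), the numerator is ≈ 0.15758 and the denominator is 2.
This evaluates to P = 0.07879.

P ≈ 0.0788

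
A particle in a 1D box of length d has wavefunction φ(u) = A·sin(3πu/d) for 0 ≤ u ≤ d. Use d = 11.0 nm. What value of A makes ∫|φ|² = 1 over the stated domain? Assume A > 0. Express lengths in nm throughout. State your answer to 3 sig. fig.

The normalization condition is ∫|φ|² du = 1 from 0 to d.
Using sin²θ = (1 − cos 2θ)/2, with φ = A·sin(3πu/d), the integral evaluates to A²·[d/2].
Setting this equal to 1 gives A² = 1/(d/2).
Substituting d = 11.0 gives A² = 0.1818, so A = 0.4264.

A ≈ 0.426 nm^(-1/2)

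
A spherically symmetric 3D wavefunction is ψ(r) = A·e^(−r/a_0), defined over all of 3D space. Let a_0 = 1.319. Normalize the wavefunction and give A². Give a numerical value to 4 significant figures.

A^2 ≈ 0.1387

Normalization requires ∫|ψ|² 4πr² dr = 1, integrated from 0 to ∞.
The angular integral contributes 4π, leaving ∫₀^∞ r²|ψ|² dr.
With ∫₀^∞ r^2 e^(−αr) dr = 2!/α^3, with ψ = A·e^(−r/a_0), the integral evaluates to A²·[π·a_0^3].
Setting this equal to 1 gives A² = 1/(π·a_0^3).
Substituting a_0 = 1.319 gives A² = 0.13871, so A = 0.37244.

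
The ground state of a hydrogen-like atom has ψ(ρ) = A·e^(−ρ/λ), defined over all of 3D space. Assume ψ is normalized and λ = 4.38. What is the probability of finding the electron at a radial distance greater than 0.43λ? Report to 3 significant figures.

Integrate the radial probability density 4πρ²|ψ|² over ρ > 0.43λ.
A² is fixed by ∫₀^∞ 4πρ²|ψ|² dρ = 1, i.e. A² = (π·λ^3)^(−1).
Let u = ρ/λ; then A², 4π and the length scale all cancel, so P = ∫_{0.43}^{∞} u^2·e^(-2·u) du ÷ ∫_{0}^{∞} u^2·e^(-2·u) du.
Using ∫ u^2·e^(-2·u) du = -(2·u^2 + 2·u + 1)·e^(-2·u)/4, the numerator is ≈ 0.23589 and the denominator is 1/4.
Taking the ratio yields P = 0.9436.

P ≈ 0.944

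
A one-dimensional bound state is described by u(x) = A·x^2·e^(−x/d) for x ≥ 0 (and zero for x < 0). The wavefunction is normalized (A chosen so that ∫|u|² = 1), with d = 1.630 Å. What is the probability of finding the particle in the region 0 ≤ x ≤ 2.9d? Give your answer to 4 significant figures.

P ≈ 0.6873

The probability is P = ∫ |u|² dx over [0, 2.9d].
With A² fixed by ∫|u|² = 1, i.e. A² = (3·d^5/4)^(−1), substitute and integrate.
In terms of t = x/d (A² and the length scale cancel between numerator and denominator), P = [∫_{0}^{2.9} t^4·e^(-2·t) dt] / [∫_{0}^{∞} t^4·e^(-2·t) dt].
An antiderivative of t^4·e^(-2·t) is -(t^4/2 + t^3 + 3·t^2/2 + 3·t/2 + 3/4)·e^(-2·t); evaluating from 0 to 2.9 gives ≈ 0.515461, while the full integral is 3/4.
The result is P = 0.68728.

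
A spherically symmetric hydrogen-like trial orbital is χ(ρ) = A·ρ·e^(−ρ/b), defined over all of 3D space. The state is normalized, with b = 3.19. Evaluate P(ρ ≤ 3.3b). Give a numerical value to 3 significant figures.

Integrate the radial probability density 4πρ²|χ|² over ρ ≤ 3.3b.
The full normalization integral is A²·[3·π·b^5] = 1, fixing A².
Let u = ρ/b; then A², 4π and the length scale all cancel, so P = ∫_{0}^{3.3} u^4·e^(-2·u) du ÷ ∫_{0}^{∞} u^4·e^(-2·u) du.
An antiderivative of u^4·e^(-2·u) is -(u^4/2 + u^3 + 3·u^2/2 + 3·u/2 + 3/4)·e^(-2·u); evaluating from 0 to 3.3 gives ≈ 0.59047, while the full integral is 3/4.
The region integral divided by the full integral gives P = 0.7873.

P ≈ 0.787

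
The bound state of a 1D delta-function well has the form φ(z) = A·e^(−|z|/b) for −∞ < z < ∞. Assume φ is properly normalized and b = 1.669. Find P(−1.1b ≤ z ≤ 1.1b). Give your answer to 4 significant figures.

The probability is P = ∫ |φ|² dz over [−1.1b, 1.1b].
Since A² = 1/(b), this is the region integral divided by the full normalization integral.
Both integrals are even about z = 0, so only the z ≥ 0 halves are needed (the factors of 2 cancel). Let u = z/b; then A² and the length scale cancel, so P = ∫_{0}^{1.1} e^(-2·u) du ÷ ∫_{0}^{∞} e^(-2·u) du.
An antiderivative of e^(-2·u) is -e^(-2·u)/2; evaluating from 0 to 1.1 gives 1/2 - e^(-11/5)/2, while the full integral is 1/2.
Evaluating gives P = 0.88920.

P ≈ 0.8892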